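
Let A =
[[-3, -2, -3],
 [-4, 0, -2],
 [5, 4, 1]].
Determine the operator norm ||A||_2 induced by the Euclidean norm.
||A||_2 ≈ 8.6359 (= sqrt(largest eigenvalue of A^T A))

||A||_2 = sigma_max(A) = sqrt(lambda_max(A^T A)). Form the symmetric matrix M = A^T A =
[[50, 26, 22],
 [26, 20, 10],
 [22, 10, 14]].
Its characteristic polynomial (trace, sum of principal 2x2 minors, determinant of M give the coefficients) is
  p(λ) = det(λ I - M) = λ^3 - 84λ^2 + 720λ - 1296.
No integer candidate from the rational root theorem (±divisors of 1296) is a root, so the roots are irrational. The cubic discriminant is Δ = 457788672 > 0, so there are three distinct real roots. p(2) = -184 and p(3) = 135 have opposite signs, so a root lies in (2, 3); Newton's method refines it to λ ≈ 2.5169. p(6) = 216 and p(7) = -29 have opposite signs, so a root lies in (6, 7); Newton's method refines it to λ ≈ 6.9043. p(74) = -2776 and p(75) = 2079 have opposite signs, so a root lies in (74, 75); Newton's method refines it to λ ≈ 74.5788. Check (Vieta): the three roots sum to 84, matching tr M = 84.
So the eigenvalues of A^T A are ≈ 2.5169, 6.9043, 74.5788 (all ≥ 0, as they must be for A^T A). The largest is λ_max ≈ 74.5788, hence ||A||_2 = sqrt(λ_max) ≈ 8.6359.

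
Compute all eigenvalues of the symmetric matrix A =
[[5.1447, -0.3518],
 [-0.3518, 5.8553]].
sigma(A) ≈ {5, 6}

A is real symmetric, so its spectrum consists of real eigenvalues. Expanding the characteristic polynomial of the displayed matrix gives
  det(λ I - A) = p(λ) = λ^2 + (-11)λ + (30).
Solving p(λ) = 0 yields eigenvalues ≈ 5, 6. (A is shown rounded to 4 decimals, so these recover the underlying integer eigenvalues to within that precision.)
Verification: the trace of A = 11 equals the sum of eigenvalues 11, and det(A) ≈ 30.0000 matches the eigenvalue product 30.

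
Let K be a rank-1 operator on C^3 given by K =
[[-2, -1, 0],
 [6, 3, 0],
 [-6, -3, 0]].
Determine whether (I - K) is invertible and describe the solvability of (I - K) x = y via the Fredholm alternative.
(I - K) is singular (det(I - K) = 0, i.e. 1 ∈ sigma(K)). (I - K) x = y is solvable iff y ⊥ ker((I - K)^*) = span{(-2, -1, 0)}, i.e. iff -2y_1 - y_2 = 0. When solvable, the solutions are x = y + c·(1, -3, 3), c arbitrary (ker(I - K) = span{(1, -3, 3)}, dimension 1).

K has rank 1, so it is an outer product K = u v^T: every row of K is a multiple of one row vector. Reading off the entries, u = (1, -3, 3) and v = (-2, -1, 0) (row i of K equals u_i·v^T). A rank-one matrix u v^T satisfies K u = u (v·u) and kills the (2)-dimensional subspace v^⊥, so its characteristic polynomial is lambda^2 (lambda - v·u) with v·u = tr K = 1. Hence the eigenvalues of I - K are 1 (multiplicity 2) and 1 - (1) = 0, so det(I - K) = 0. (Direct check: I - K =
[[3, 1, 0],
 [-6, -2, 0],
 [6, 3, 1]]
has determinant 0.) So 1 is an eigenvalue of K and (I - K) is not invertible. The finite-dimensional Fredholm alternative says: either (I - K) is invertible, or ker(I - K) ≠ {0} and then range(I - K) = ker((I - K)^*)^⊥, with dim ker(I - K) = dim ker((I - K)^*). We are in the second case, so we need both kernels. Kernel of I - K: (I - K) u = u - u (v·u) = u - u = 0, so ker(I - K) = span{u} = span{(1, -3, 3)} (it is exactly 1-dimensional because rank(I - K) = 2). Kernel of the adjoint: K is real, so (I - K)^* = I - K^T = I - v u^T, and (I - v u^T) v = v - v (u·v) = 0; hence ker((I - K)^*) = span{v} = span{(-2, -1, 0)}. Therefore (I - K) x = y is solvable iff <y, v> = 0, i.e. iff -2y_1 - y_2 = 0. When this holds, K y = u (v·y) = 0, so (I - K) y = y and x = y is a particular solution; the full solution set is the line x = y + c·u = y + c·(1, -3, 3), c ∈ C.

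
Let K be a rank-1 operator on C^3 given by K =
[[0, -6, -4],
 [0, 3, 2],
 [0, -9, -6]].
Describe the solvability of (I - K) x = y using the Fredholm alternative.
(I - K) is invertible (det(I - K) = 4 ≠ 0), so for every y in C^3 the equation (I - K) x = y has a unique solution.

K has rank 1, so it is an outer product K = u v^T: every row of K is a multiple of one row vector. Reading off the entries, u = (-2, 1, -3) and v = (0, 3, 2) (row i of K equals u_i·v^T). A rank-one matrix u v^T satisfies K u = u (v·u) and kills the (2)-dimensional subspace v^⊥, so its characteristic polynomial is lambda^2 (lambda - v·u) with v·u = tr K = -3. Hence the eigenvalues of I - K are 1 (multiplicity 2) and 1 - (-3) = 4, so det(I - K) = 4. (Direct check: I - K =
[[1, 6, 4],
 [0, -2, -2],
 [0, 9, 7]]
has determinant 4.) The finite-dimensional Fredholm alternative says: either (I - K) is invertible, or ker(I - K) ≠ {0} and then range(I - K) = ker((I - K)^*)^⊥, with dim ker(I - K) = dim ker((I - K)^*). Since det(I - K) ≠ 0, 1 is not an eigenvalue of K and ker(I - K) = {0}, so we are in the first case: for every y there is a unique x = (I - K)^(-1) y. Explicitly, by the Sherman–Morrison formula, (I - u v^T)^(-1) = I + u v^T/(1 - v·u), i.e. (I - K)^(-1) = I + K/(4).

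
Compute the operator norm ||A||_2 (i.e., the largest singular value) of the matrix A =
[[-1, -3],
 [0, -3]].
||A||_2 = sqrt((19 + sqrt(325))/2) ≈ 4.3028 (= sqrt(largest eigenvalue of A^T A))

||A||_2 = sigma_max(A) = sqrt(lambda_max(A^T A)). Form the symmetric matrix M = A^T A =
[[1, 3],
 [3, 18]].
Its characteristic polynomial (trace, determinant of M give the coefficients) is
  p(λ) = det(λ I - M) = λ^2 - 19λ + 9.
For λ^2 - 19λ + 9 the discriminant is 325. It is nonnegative but not a perfect square, so the roots are real and irrational: λ = (19 ± sqrt(325))/2 ≈ 18.5139, 0.4861.
So the eigenvalues of A^T A are ≈ 0.4861, 18.5139 (all ≥ 0, as they must be for A^T A). The largest is λ_max = (19 + sqrt(325))/2 ≈ 18.5139, hence ||A||_2 = sqrt(λ_max) = sqrt((19 + sqrt(325))/2) ≈ 4.3028.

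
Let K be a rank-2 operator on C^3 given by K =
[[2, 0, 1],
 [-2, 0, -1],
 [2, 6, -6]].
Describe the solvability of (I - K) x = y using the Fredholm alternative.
(I - K) is invertible (det(I - K) = -3 ≠ 0), so for every y in C^3 the equation (I - K) x = y has a unique solution.

K has rank 2 and factors as K = U V^T = u1 v1^T + u2 v2^T with u1 = (-1, 1, 0), v1 = (-2, 0, -1), u2 = (0, 0, -2), v2 = (-1, -3, 3) (multiplying out reproduces the displayed K). The nonzero eigenvalues of U V^T coincide with those of the 2 x 2 matrix G = V^T U = [[v1·u1, v1·u2], [v2·u1, v2·u2]] = [[2, 2], [-2, -6]], and by the Sylvester determinant identity det(I_3 - U V^T) = det(I_2 - V^T U) = det([[-1, -2], [2, 7]]) = (-1)(7) - (-2)(2) = -3. (Direct check: I - K =
[[-1, 0, -1],
 [2, 1, 1],
 [-2, -6, 7]]
has determinant -3.) The finite-dimensional Fredholm alternative says: either (I - K) is invertible, or ker(I - K) ≠ {0} and then range(I - K) = ker((I - K)^*)^⊥, with dim ker(I - K) = dim ker((I - K)^*). Since det(I - K) ≠ 0, 1 is not an eigenvalue of K and ker(I - K) = {0}, so we are in the first case: for every y there is a unique x = (I - K)^(-1) y. (Explicitly, by the Woodbury identity, (I - U V^T)^(-1) = I + U (I_2 - G)^(-1) V^T.)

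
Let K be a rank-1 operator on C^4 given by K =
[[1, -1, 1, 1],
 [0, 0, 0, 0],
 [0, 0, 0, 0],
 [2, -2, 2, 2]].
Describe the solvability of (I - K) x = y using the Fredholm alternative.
(I - K) is invertible (det(I - K) = -2 ≠ 0), so for every y in C^4 the equation (I - K) x = y has a unique solution.

K has rank 1, so it is an outer product K = u v^T: every row of K is a multiple of one row vector. Reading off the entries, u = (1, 0, 0, 2) and v = (1, -1, 1, 1) (row i of K equals u_i·v^T). A rank-one matrix u v^T satisfies K u = u (v·u) and kills the (3)-dimensional subspace v^⊥, so its characteristic polynomial is lambda^3 (lambda - v·u) with v·u = tr K = 3. Hence the eigenvalues of I - K are 1 (multiplicity 3) and 1 - (3) = -2, so det(I - K) = -2. (Direct check: I - K =
[[0, 1, -1, -1],
 [0, 1, 0, 0],
 [0, 0, 1, 0],
 [-2, 2, -2, -1]]
has determinant -2.) The finite-dimensional Fredholm alternative says: either (I - K) is invertible, or ker(I - K) ≠ {0} and then range(I - K) = ker((I - K)^*)^⊥, with dim ker(I - K) = dim ker((I - K)^*). Since det(I - K) ≠ 0, 1 is not an eigenvalue of K and ker(I - K) = {0}, so we are in the first case: for every y there is a unique x = (I - K)^(-1) y. Explicitly, by the Sherman–Morrison formula, (I - u v^T)^(-1) = I + u v^T/(1 - v·u), i.e. (I - K)^(-1) = I + K/(-2).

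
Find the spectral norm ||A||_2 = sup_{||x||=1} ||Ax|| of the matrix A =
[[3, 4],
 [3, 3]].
||A||_2 = sqrt((43 + sqrt(1813))/2) ≈ 6.5414 (= sqrt(largest eigenvalue of A^T A))

||A||_2 = sigma_max(A) = sqrt(lambda_max(A^T A)). Form the symmetric matrix M = A^T A =
[[18, 21],
 [21, 25]].
Its characteristic polynomial (trace, determinant of M give the coefficients) is
  p(λ) = det(λ I - M) = λ^2 - 43λ + 9.
For λ^2 - 43λ + 9 the discriminant is 1813. It is nonnegative but not a perfect square, so the roots are real and irrational: λ = (43 ± sqrt(1813))/2 ≈ 42.7897, 0.2103.
So the eigenvalues of A^T A are ≈ 0.2103, 42.7897 (all ≥ 0, as they must be for A^T A). The largest is λ_max = (43 + sqrt(1813))/2 ≈ 42.7897, hence ||A||_2 = sqrt(λ_max) = sqrt((43 + sqrt(1813))/2) ≈ 6.5414.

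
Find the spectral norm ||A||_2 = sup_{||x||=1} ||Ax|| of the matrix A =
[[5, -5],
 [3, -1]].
||A||_2 = sqrt((60 + sqrt(3200))/2) ≈ 7.6344 (= sqrt(largest eigenvalue of A^T A))

||A||_2 = sigma_max(A) = sqrt(lambda_max(A^T A)). Form the symmetric matrix M = A^T A =
[[34, -28],
 [-28, 26]].
Its characteristic polynomial (trace, determinant of M give the coefficients) is
  p(λ) = det(λ I - M) = λ^2 - 60λ + 100.
For λ^2 - 60λ + 100 the discriminant is 3200. It is nonnegative but not a perfect square, so the roots are real and irrational: λ = (60 ± sqrt(3200))/2 ≈ 58.2843, 1.7157.
So the eigenvalues of A^T A are ≈ 1.7157, 58.2843 (all ≥ 0, as they must be for A^T A). The largest is λ_max = (60 + sqrt(3200))/2 ≈ 58.2843, hence ||A||_2 = sqrt(λ_max) = sqrt((60 + sqrt(3200))/2) ≈ 7.6344.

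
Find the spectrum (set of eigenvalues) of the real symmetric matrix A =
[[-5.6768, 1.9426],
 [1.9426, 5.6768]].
sigma(A) ≈ {-6, 6}

A is real symmetric, so its spectrum consists of real eigenvalues. Expanding the characteristic polynomial of the displayed matrix gives
  det(λ I - A) = p(λ) = λ^2 + (0)λ + (-36).
Solving p(λ) = 0 yields eigenvalues ≈ -6, 6. (A is shown rounded to 4 decimals, so these recover the underlying integer eigenvalues to within that precision.)
Verification: the trace of A = 0 equals the sum of eigenvalues 0, and det(A) ≈ -35.9998 matches the eigenvalue product -36.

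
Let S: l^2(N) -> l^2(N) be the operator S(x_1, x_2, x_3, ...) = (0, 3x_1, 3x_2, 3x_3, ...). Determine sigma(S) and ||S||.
sigma(S) = closed disk {z in C : |z| ≤ 3}; ||S|| = 3

Note S = 3·U where U is the unit right shift (U x)_k = x_{k-1} (with x_0 := 0); so ||S|| = 3||U|| and sigma(S) = 3·sigma(U). ||S x||^2 = sum_{k≥1} |3x_k|^2 = 9||x||^2, so ||S|| = 3 and sigma(S) ⊂ {|z| ≤ 3}. For any |lambda| < 3, the equation (S - lambda I) x = 0 forces x_1 = 0, then 3x_k = lambda x_{k+1} ⇒ x = 0, so S has no eigenvalues. But (S - lambda I) is not surjective for |lambda| < 3: solving (S - lambda I) x = e_1 would require x_n proportional to (lambda/3)^(-n), which is not in l^2. So every |lambda| < 3 lies in the residual spectrum. The boundary |lambda| = 3 is in the approximate point spectrum (the spectrum is closed). Hence sigma(S) is the closed disk of radius 3.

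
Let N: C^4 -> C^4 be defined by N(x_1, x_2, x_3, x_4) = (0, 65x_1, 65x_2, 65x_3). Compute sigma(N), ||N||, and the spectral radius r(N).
sigma(N) = {0}; ||N|| = 65; r(N) = 0. (N is nilpotent with N^4 = 0.)

On C^4, N is a strictly lower-triangular matrix with 65 on the subdiagonal and zeros elsewhere, so its characteristic polynomial is lambda^4 and every eigenvalue is 0: sigma(N) = {0}. For the operator norm, N e_i = 65e_{i+1} for i = 1, ..., 3 and N e_4 = 0, so the singular values of N are 65 (with multiplicity 3) and 0; hence ||N|| = 65. The spectral radius r(N) = max|lambda| = 0. Note ||N|| > r(N) — characteristic of non-normal nilpotent operators. Indeed N^4 = 0.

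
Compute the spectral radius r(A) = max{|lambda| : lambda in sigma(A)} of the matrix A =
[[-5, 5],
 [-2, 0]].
r(A) = sqrt(10) ≈ 3.1623

The eigenvalues of A are the roots of its characteristic polynomial. With M = A (coefficients from the trace and determinant):
  p(λ) = det(λ I - M) = λ^2 + 5λ + 10.
For λ^2 + 5λ + 10 the discriminant is -15. It is negative, so the roots are the complex-conjugate pair λ = -5/2 ± (sqrt(15)/2) i ≈ -2.5 ± 1.9365i. For a conjugate pair the product of the roots equals the constant term, so |λ|^2 = 10 and |λ| = sqrt(10) ≈ 3.1623.
Thus the eigenvalues (to 4 decimals) are -2.5 ± 1.9365i (modulus 3.1623). The spectral radius is the largest modulus: r(A) = sqrt(10) ≈ 3.1623. (Cross-check: r(A) ≤ ||A||_2 ≈ 7.2166; equality holds whenever A is normal, though it can also hold for some non-normal A.)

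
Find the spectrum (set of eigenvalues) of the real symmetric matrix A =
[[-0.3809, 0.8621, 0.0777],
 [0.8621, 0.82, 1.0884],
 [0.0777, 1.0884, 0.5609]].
sigma(A) ≈ {-1, 0, 2}

A is real symmetric, so its spectrum consists of real eigenvalues. Expanding the characteristic polynomial of the displayed matrix gives
  det(λ I - A) = p(λ) = λ^3 + (-1)λ^2 + (-2)λ + (0).
Solving p(λ) = 0 yields eigenvalues ≈ -1, 0, 2. (A is shown rounded to 4 decimals, so these recover the underlying integer eigenvalues to within that precision.)
Verification: the trace of A = 1 equals the sum of eigenvalues 1, and det(A) ≈ 0.0000 matches the eigenvalue product 0.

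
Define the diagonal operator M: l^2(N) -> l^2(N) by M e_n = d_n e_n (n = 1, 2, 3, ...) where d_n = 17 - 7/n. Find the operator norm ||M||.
||M|| = 17

For a diagonal operator on l^2 with entries d_n, ||M|| = sup_n |d_n|. Here d_1 = 10, d_2 = 27/2, ..., and d_n = 17 - 7/n increases monotonically toward 17. All terms lie in [10, 17), so |d_n| = d_n and the supremum is the limit 17, which is not attained by any individual d_n. Hence ||M|| = 17.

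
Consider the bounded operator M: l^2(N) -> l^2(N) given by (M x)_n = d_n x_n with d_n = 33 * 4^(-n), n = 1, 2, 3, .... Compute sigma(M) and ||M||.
sigma(M) = {33 * 4^(-n) : n ≥ 1} ∪ {0}; ||M|| = 33/4

A bounded diagonal operator on l^2 with diagonal entries d_n has spectrum equal to the closure of {d_n : n ≥ 1}: every d_n is an eigenvalue (with eigenvector e_n), so {d_n} ⊂ sigma(M); the spectrum is closed, so its closure is too; and for lambda not in the closure, (M - lambda I) has bounded inverse (the diagonal entries 1/(d_n - lambda) are bounded). For our sequence d_n = 33 * 4^(-n), n = 1, 2, 3, ...:
  - {d_n} = {33 * 4^(-n) : n ≥ 1}; the only limit point is 0
  - closure = {33 * 4^(-n) : n ≥ 1} ∪ {0}
For the norm: a diagonal operator has ||M|| = sup_n |d_n|. Here d_n = 33 * 4^(-n) is positive and decreasing, so sup_n |d_n| = d_1 = 33/4. So ||M|| = 33/4.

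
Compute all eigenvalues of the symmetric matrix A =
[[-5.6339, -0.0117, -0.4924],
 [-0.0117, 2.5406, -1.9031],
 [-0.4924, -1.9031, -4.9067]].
sigma(A) ≈ {-6, -5, 3}

A is real symmetric, so its spectrum consists of real eigenvalues. Expanding the characteristic polynomial of the displayed matrix gives
  det(λ I - A) = p(λ) = λ^3 + (8)λ^2 + (-3)λ + (-90).
Solving p(λ) = 0 yields eigenvalues ≈ -6, -5, 3. (A is shown rounded to 4 decimals, so these recover the underlying integer eigenvalues to within that precision.)
Verification: the trace of A = -8 equals the sum of eigenvalues -8, and det(A) ≈ 89.9995 matches the eigenvalue product 90.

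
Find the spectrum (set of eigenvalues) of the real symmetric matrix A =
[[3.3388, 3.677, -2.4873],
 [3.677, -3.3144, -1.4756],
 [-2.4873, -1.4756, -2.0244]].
sigma(A) ≈ {-5, -3, 6}

A is real symmetric, so its spectrum consists of real eigenvalues. Expanding the characteristic polynomial of the displayed matrix gives
  det(λ I - A) = p(λ) = λ^3 + (2)λ^2 + (-33)λ + (-90).
Solving p(λ) = 0 yields eigenvalues ≈ -5, -3, 6. (A is shown rounded to 4 decimals, so these recover the underlying integer eigenvalues to within that precision.)
Verification: the trace of A = -2 equals the sum of eigenvalues -2, and det(A) ≈ 89.9991 matches the eigenvalue product 90.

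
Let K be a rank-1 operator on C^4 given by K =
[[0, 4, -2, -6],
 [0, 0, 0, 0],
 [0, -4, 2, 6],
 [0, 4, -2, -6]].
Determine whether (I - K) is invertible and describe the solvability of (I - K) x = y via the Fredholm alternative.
(I - K) is invertible (det(I - K) = 5 ≠ 0), so for every y in C^4 the equation (I - K) x = y has a unique solution.

K has rank 1, so it is an outer product K = u v^T: every row of K is a multiple of one row vector. Reading off the entries, u = (2, 0, -2, 2) and v = (0, 2, -1, -3) (row i of K equals u_i·v^T). A rank-one matrix u v^T satisfies K u = u (v·u) and kills the (3)-dimensional subspace v^⊥, so its characteristic polynomial is lambda^3 (lambda - v·u) with v·u = tr K = -4. Hence the eigenvalues of I - K are 1 (multiplicity 3) and 1 - (-4) = 5, so det(I - K) = 5. (Direct check: I - K =
[[1, -4, 2, 6],
 [0, 1, 0, 0],
 [0, 4, -1, -6],
 [0, -4, 2, 7]]
has determinant 5.) The finite-dimensional Fredholm alternative says: either (I - K) is invertible, or ker(I - K) ≠ {0} and then range(I - K) = ker((I - K)^*)^⊥, with dim ker(I - K) = dim ker((I - K)^*). Since det(I - K) ≠ 0, 1 is not an eigenvalue of K and ker(I - K) = {0}, so we are in the first case: for every y there is a unique x = (I - K)^(-1) y. Explicitly, by the Sherman–Morrison formula, (I - u v^T)^(-1) = I + u v^T/(1 - v·u), i.e. (I - K)^(-1) = I + K/(5).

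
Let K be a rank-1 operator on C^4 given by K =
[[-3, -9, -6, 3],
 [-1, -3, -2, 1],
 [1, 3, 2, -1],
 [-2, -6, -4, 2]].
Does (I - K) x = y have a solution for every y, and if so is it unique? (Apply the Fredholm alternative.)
(I - K) is invertible (det(I - K) = 3 ≠ 0), so for every y in C^4 the equation (I - K) x = y has a unique solution.

K has rank 1, so it is an outer product K = u v^T: every row of K is a multiple of one row vector. Reading off the entries, u = (3, 1, -1, 2) and v = (-1, -3, -2, 1) (row i of K equals u_i·v^T). A rank-one matrix u v^T satisfies K u = u (v·u) and kills the (3)-dimensional subspace v^⊥, so its characteristic polynomial is lambda^3 (lambda - v·u) with v·u = tr K = -2. Hence the eigenvalues of I - K are 1 (multiplicity 3) and 1 - (-2) = 3, so det(I - K) = 3. (Direct check: I - K =
[[4, 9, 6, -3],
 [1, 4, 2, -1],
 [-1, -3, -1, 1],
 [2, 6, 4, -1]]
has determinant 3.) The finite-dimensional Fredholm alternative says: either (I - K) is invertible, or ker(I - K) ≠ {0} and then range(I - K) = ker((I - K)^*)^⊥, with dim ker(I - K) = dim ker((I - K)^*). Since det(I - K) ≠ 0, 1 is not an eigenvalue of K and ker(I - K) = {0}, so we are in the first case: for every y there is a unique x = (I - K)^(-1) y. Explicitly, by the Sherman–Morrison formula, (I - u v^T)^(-1) = I + u v^T/(1 - v·u), i.e. (I - K)^(-1) = I + K/(3).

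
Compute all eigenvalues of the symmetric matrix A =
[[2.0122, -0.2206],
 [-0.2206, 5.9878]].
sigma(A) ≈ {2, 6}

A is real symmetric, so its spectrum consists of real eigenvalues. Expanding the characteristic polynomial of the displayed matrix gives
  det(λ I - A) = p(λ) = λ^2 + (-8)λ + (12).
Solving p(λ) = 0 yields eigenvalues ≈ 2, 6. (A is shown rounded to 4 decimals, so these recover the underlying integer eigenvalues to within that precision.)
Verification: the trace of A = 8 equals the sum of eigenvalues 8, and det(A) ≈ 12.0000 matches the eigenvalue product 12.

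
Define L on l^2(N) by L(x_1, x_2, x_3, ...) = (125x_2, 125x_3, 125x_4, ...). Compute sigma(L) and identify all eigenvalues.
sigma(L) = closed disk {z in C : |z| ≤ 125}; sigma_p(L) = open disk {z in C : |z| < 125}

Note L = 125·V where V is the unit left shift (V x)_k = x_{k+1}; so sigma(L) = 125·sigma(V) and ||L|| = 125||V||. ||L x||^2 = 15625sum_{k≥2} |x_k|^2 ≤ 15625||x||^2, with equality on {x : x_1 = 0}, so ||L|| = 125. For any lambda with |lambda| < 125, set r = lambda/125 (|r| < 1); the vector x = (1, r, r^2, ...) is in l^2 and satisfies L x = 125(r, r^2, ...) = lambda x, so lambda is an eigenvalue. On the boundary |lambda| = 125 the geometric series diverges, so no l^2 eigenvector exists, but these lambda lie in the approximate point spectrum. Hence sigma(L) is the closed disk of radius 125 and sigma_p(L) is the open disk.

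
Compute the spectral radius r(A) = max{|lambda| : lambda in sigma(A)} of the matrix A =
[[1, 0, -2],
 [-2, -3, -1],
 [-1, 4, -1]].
r(A) ≈ 3.5855

The eigenvalues of A are the roots of its characteristic polynomial. With M = A (coefficients from the trace, the sum of principal 2x2 minors, and det A):
  p(λ) = det(λ I - M) = λ^3 + 3λ^2 + λ - 29.
No integer candidate from the rational root theorem (±divisors of 29) is a root, so the roots are irrational. The cubic discriminant is Δ = -21136 < 0, so there is one real root and a complex-conjugate pair. p(2) = -7 and p(3) = 28 have opposite signs, so a root lies in (2, 3); Newton's method refines it to λ ≈ 2.2558. Dividing out (λ - (2.2558)) leaves approximately λ^2 + 5.2558λ + 12.8559. For λ^2 + 5.2558λ + 12.8559 the discriminant is -23.8003. It is negative, so the remaining roots are the complex-conjugate pair λ ≈ -2.6279 ± 2.4393i. Their product equals the constant term, so |λ|^2 ≈ 12.8559 and |λ| ≈ 3.5855.
Thus the eigenvalues (to 4 decimals) are 2.2558 (modulus 2.2558); -2.6279 ± 2.4393i (modulus 3.5855). The spectral radius is the largest modulus: r(A) ≈ 3.5855. (Cross-check: r(A) ≤ ||A||_2 ≈ 5.0249; equality holds whenever A is normal, though it can also hold for some non-normal A.)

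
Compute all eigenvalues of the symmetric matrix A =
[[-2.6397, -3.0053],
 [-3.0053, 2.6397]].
sigma(A) ≈ {-4, 4}

A is real symmetric, so its spectrum consists of real eigenvalues. Expanding the characteristic polynomial of the displayed matrix gives
  det(λ I - A) = p(λ) = λ^2 + (0)λ + (-16).
Solving p(λ) = 0 yields eigenvalues ≈ -4, 4. (A is shown rounded to 4 decimals, so these recover the underlying integer eigenvalues to within that precision.)
Verification: the trace of A = 0 equals the sum of eigenvalues 0, and det(A) ≈ -15.9998 matches the eigenvalue product -16.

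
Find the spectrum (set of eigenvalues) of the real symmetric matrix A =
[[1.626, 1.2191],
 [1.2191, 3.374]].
sigma(A) ≈ {1, 4}

A is real symmetric, so its spectrum consists of real eigenvalues. Expanding the characteristic polynomial of the displayed matrix gives
  det(λ I - A) = p(λ) = λ^2 + (-5)λ + (4).
Solving p(λ) = 0 yields eigenvalues ≈ 1, 4. (A is shown rounded to 4 decimals, so these recover the underlying integer eigenvalues to within that precision.)
Verification: the trace of A = 5 equals the sum of eigenvalues 5, and det(A) ≈ 3.9999 matches the eigenvalue product 4.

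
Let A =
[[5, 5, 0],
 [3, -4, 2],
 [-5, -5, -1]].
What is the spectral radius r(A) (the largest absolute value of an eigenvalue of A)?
r(A) ≈ 5.6719

The eigenvalues of A are the roots of its characteristic polynomial. With M = A (coefficients from the trace, the sum of principal 2x2 minors, and det A):
  p(λ) = det(λ I - M) = λ^3 - 26λ - 35.
No integer candidate from the rational root theorem (±divisors of 35) is a root, so the roots are irrational. The cubic discriminant is Δ = 37229 > 0, so there are three distinct real roots. p(-5) = -30 and p(-4) = 5 have opposite signs, so a root lies in (-5, -4); Newton's method refines it to λ ≈ -4.2042. p(-2) = 9 and p(-1) = -10 have opposite signs, so a root lies in (-2, -1); Newton's method refines it to λ ≈ -1.4678. p(5) = -40 and p(6) = 25 have opposite signs, so a root lies in (5, 6); Newton's method refines it to λ ≈ 5.6719. Check (Vieta): the three roots sum to 0, matching tr M = 0.
Thus the eigenvalues (to 4 decimals) are -4.2042 (modulus 4.2042); -1.4678 (modulus 1.4678); 5.6719 (modulus 5.6719). The spectral radius is the largest modulus: r(A) ≈ 5.6719. (Cross-check: r(A) ≤ ||A||_2 ≈ 10.0472; equality holds whenever A is normal, though it can also hold for some non-normal A.)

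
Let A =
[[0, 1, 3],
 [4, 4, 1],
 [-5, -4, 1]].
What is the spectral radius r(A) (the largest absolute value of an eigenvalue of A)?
r(A) ≈ 4.2665

The eigenvalues of A are the roots of its characteristic polynomial. With M = A (coefficients from the trace, the sum of principal 2x2 minors, and det A):
  p(λ) = det(λ I - M) = λ^3 - 5λ^2 + 19λ - 3.
No integer candidate from the rational root theorem (±divisors of 3) is a root, so the roots are irrational. The cubic discriminant is Δ = -15024 < 0, so there is one real root and a complex-conjugate pair. p(0) = -3 and p(1) = 12 have opposite signs, so a root lies in (0, 1); Newton's method refines it to λ ≈ 0.1648. Dividing out (λ - (0.1648)) leaves approximately λ^2 - 4.8352λ + 18.2031. For λ^2 - 4.8352λ + 18.2031 the discriminant is -49.4334. It is negative, so the remaining roots are the complex-conjugate pair λ ≈ 2.4176 ± 3.5154i. Their product equals the constant term, so |λ|^2 ≈ 18.2031 and |λ| ≈ 4.2665.
Thus the eigenvalues (to 4 decimals) are 0.1648 (modulus 0.1648); 2.4176 ± 3.5154i (modulus 4.2665). The spectral radius is the largest modulus: r(A) ≈ 4.2665. (Cross-check: r(A) ≤ ||A||_2 ≈ 8.5584; equality holds whenever A is normal, though it can also hold for some non-normal A.)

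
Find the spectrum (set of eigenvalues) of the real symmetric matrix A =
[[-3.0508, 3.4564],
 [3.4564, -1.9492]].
sigma(A) ≈ {-6, 1}

A is real symmetric, so its spectrum consists of real eigenvalues. Expanding the characteristic polynomial of the displayed matrix gives
  det(λ I - A) = p(λ) = λ^2 + (5)λ + (-6).
Solving p(λ) = 0 yields eigenvalues ≈ -6, 1. (A is shown rounded to 4 decimals, so these recover the underlying integer eigenvalues to within that precision.)
Verification: the trace of A = -5 equals the sum of eigenvalues -5, and det(A) ≈ -6.0001 matches the eigenvalue product -6.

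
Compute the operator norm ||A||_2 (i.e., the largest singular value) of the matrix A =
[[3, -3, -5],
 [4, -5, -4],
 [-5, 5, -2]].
||A||_2 ≈ 11.0648 (= sqrt(largest eigenvalue of A^T A))

||A||_2 = sigma_max(A) = sqrt(lambda_max(A^T A)). Form the symmetric matrix M = A^T A =
[[50, -54, -21],
 [-54, 59, 25],
 [-21, 25, 45]].
Its characteristic polynomial (trace, sum of principal 2x2 minors, determinant of M give the coefficients) is
  p(λ) = det(λ I - M) = λ^3 - 154λ^2 + 3873λ - 961.
No integer candidate from the rational root theorem (±divisors of 961) is a root, so the roots are irrational. The cubic discriminant is Δ = 119614076729 > 0, so there are three distinct real roots. p(0) = -961 and p(1) = 2759 have opposite signs, so a root lies in (0, 1); Newton's method refines it to λ ≈ 0.2506. p(31) = 899 and p(32) = -1953 have opposite signs, so a root lies in (31, 32); Newton's method refines it to λ ≈ 31.3198. p(122) = -4743 and p(123) = 6419 have opposite signs, so a root lies in (122, 123); Newton's method refines it to λ ≈ 122.4296. Check (Vieta): the three roots sum to 154, matching tr M = 154.
So the eigenvalues of A^T A are ≈ 0.2506, 31.3198, 122.4296 (all ≥ 0, as they must be for A^T A). The largest is λ_max ≈ 122.4296, hence ||A||_2 = sqrt(λ_max) ≈ 11.0648.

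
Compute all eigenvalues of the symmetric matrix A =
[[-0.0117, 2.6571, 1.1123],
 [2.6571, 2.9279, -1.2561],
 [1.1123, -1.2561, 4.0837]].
sigma(A) ≈ {-2, 4, 5}

A is real symmetric, so its spectrum consists of real eigenvalues. Expanding the characteristic polynomial of the displayed matrix gives
  det(λ I - A) = p(λ) = λ^3 + (-7)λ^2 + (2)λ + (40).
Solving p(λ) = 0 yields eigenvalues ≈ -2, 4, 5. (A is shown rounded to 4 decimals, so these recover the underlying integer eigenvalues to within that precision.)
Verification: the trace of A = 7 equals the sum of eigenvalues 7, and det(A) ≈ -40.0003 matches the eigenvalue product -40.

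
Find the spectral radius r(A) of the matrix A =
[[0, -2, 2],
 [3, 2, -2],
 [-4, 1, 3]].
r(A) ≈ 4.1134

The eigenvalues of A are the roots of its characteristic polynomial. With M = A (coefficients from the trace, the sum of principal 2x2 minors, and det A):
  p(λ) = det(λ I - M) = λ^3 - 5λ^2 + 22λ - 24.
No integer candidate from the rational root theorem (±divisors of 24) is a root, so the roots are irrational. The cubic discriminant is Δ = -10524 < 0, so there is one real root and a complex-conjugate pair. p(1) = -6 and p(2) = 8 have opposite signs, so a root lies in (1, 2); Newton's method refines it to λ ≈ 1.4185. Dividing out (λ - (1.4185)) leaves approximately λ^2 - 3.5815λ + 16.9197. For λ^2 - 3.5815λ + 16.9197 the discriminant is -54.8515. It is negative, so the remaining roots are the complex-conjugate pair λ ≈ 1.7908 ± 3.7031i. Their product equals the constant term, so |λ|^2 ≈ 16.9197 and |λ| ≈ 4.1134.
Thus the eigenvalues (to 4 decimals) are 1.4185 (modulus 1.4185); 1.7908 ± 3.7031i (modulus 4.1134). The spectral radius is the largest modulus: r(A) ≈ 4.1134. (Cross-check: r(A) ≤ ||A||_2 ≈ 6.3363; equality holds whenever A is normal, though it can also hold for some non-normal A.)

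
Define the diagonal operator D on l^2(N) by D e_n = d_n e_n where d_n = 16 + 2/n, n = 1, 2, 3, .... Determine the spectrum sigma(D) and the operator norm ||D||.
sigma(D) = {16 + 2/n : n ≥ 1} ∪ {16}; ||D|| = 18

A bounded diagonal operator on l^2 with diagonal entries d_n has spectrum equal to the closure of {d_n : n ≥ 1}: every d_n is an eigenvalue (with eigenvector e_n), so {d_n} ⊂ sigma(D); the spectrum is closed, so its closure is too; and for lambda not in the closure, (D - lambda I) has bounded inverse (the diagonal entries 1/(d_n - lambda) are bounded). For our sequence d_n = 16 + 2/n, n = 1, 2, 3, ...:
  - {d_n} = {16 + 2/n : n ≥ 1}; the only limit point is 16
  - closure = {16 + 2/n : n ≥ 1} ∪ {16}
For the norm: a diagonal operator has ||D|| = sup_n |d_n|. Here d_n = 16 + 2/n is positive and decreasing, so sup_n |d_n| = d_1 = 16 + 2 = 18. So ||D|| = 18.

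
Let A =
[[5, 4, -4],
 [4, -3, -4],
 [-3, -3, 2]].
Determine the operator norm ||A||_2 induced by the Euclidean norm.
||A||_2 ≈ 9.5966 (= sqrt(largest eigenvalue of A^T A))

||A||_2 = sigma_max(A) = sqrt(lambda_max(A^T A)). Form the symmetric matrix M = A^T A =
[[50, 17, -42],
 [17, 34, -10],
 [-42, -10, 36]].
Its characteristic polynomial (trace, sum of principal 2x2 minors, determinant of M give the coefficients) is
  p(λ) = det(λ I - M) = λ^3 - 120λ^2 + 2571λ - 100.
No integer candidate from the rational root theorem (±divisors of 100) is a root, so the roots are irrational. The cubic discriminant is Δ = 27070794756 > 0, so there are three distinct real roots. p(0) = -100 and p(1) = 2352 have opposite signs, so a root lies in (0, 1); Newton's method refines it to λ ≈ 0.039. p(27) = 1520 and p(28) = -240 have opposite signs, so a root lies in (27, 28); Newton's method refines it to λ ≈ 27.8661. p(92) = -560 and p(93) = 5480 have opposite signs, so a root lies in (92, 93); Newton's method refines it to λ ≈ 92.095. Check (Vieta): the three roots sum to 120, matching tr M = 120.
So the eigenvalues of A^T A are ≈ 0.039, 27.8661, 92.095 (all ≥ 0, as they must be for A^T A). The largest is λ_max ≈ 92.095, hence ||A||_2 = sqrt(λ_max) ≈ 9.5966.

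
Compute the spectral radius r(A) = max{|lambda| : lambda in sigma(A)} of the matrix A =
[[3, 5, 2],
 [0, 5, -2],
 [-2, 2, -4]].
r(A) ≈ 5.3936

The eigenvalues of A are the roots of its characteristic polynomial. With M = A (coefficients from the trace, the sum of principal 2x2 minors, and det A):
  p(λ) = det(λ I - M) = λ^3 - 4λ^2 - 9λ + 8.
No integer candidate from the rational root theorem (±divisors of 8) is a root, so the roots are irrational. The cubic discriminant is Δ = 9716 > 0, so there are three distinct real roots. p(-3) = -28 and p(-2) = 2 have opposite signs, so a root lies in (-3, -2); Newton's method refines it to λ ≈ -2.1. p(0) = 8 and p(1) = -4 have opposite signs, so a root lies in (0, 1); Newton's method refines it to λ ≈ 0.7063. p(5) = -12 and p(6) = 26 have opposite signs, so a root lies in (5, 6); Newton's method refines it to λ ≈ 5.3936. Check (Vieta): the three roots sum to 4, matching tr M = 4.
Thus the eigenvalues (to 4 decimals) are -2.1 (modulus 2.1); 0.7063 (modulus 0.7063); 5.3936 (modulus 5.3936). The spectral radius is the largest modulus: r(A) ≈ 5.3936. (Cross-check: r(A) ≤ ||A||_2 ≈ 7.5784; equality holds whenever A is normal, though it can also hold for some non-normal A.)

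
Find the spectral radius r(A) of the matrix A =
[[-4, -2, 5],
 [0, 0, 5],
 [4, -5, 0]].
r(A) ≈ 6.5234

The eigenvalues of A are the roots of its characteristic polynomial. With M = A (coefficients from the trace, the sum of principal 2x2 minors, and det A):
  p(λ) = det(λ I - M) = λ^3 + 4λ^2 + 5λ + 140.
No integer candidate from the rational root theorem (±divisors of 140) is a root, so the roots are irrational. The cubic discriminant is Δ = -514740 < 0, so there is one real root and a complex-conjugate pair. p(-7) = -42 and p(-6) = 38 have opposite signs, so a root lies in (-7, -6); Newton's method refines it to λ ≈ -6.5234. Dividing out (λ - (-6.5234)) leaves approximately λ^2 - 2.5234λ + 21.4612. For λ^2 - 2.5234λ + 21.4612 the discriminant is -79.4772. It is negative, so the remaining roots are the complex-conjugate pair λ ≈ 1.2617 ± 4.4575i. Their product equals the constant term, so |λ|^2 ≈ 21.4612 and |λ| ≈ 4.6326.
Thus the eigenvalues (to 4 decimals) are -6.5234 (modulus 6.5234); 1.2617 ± 4.4575i (modulus 4.6326). The spectral radius is the largest modulus: r(A) ≈ 6.5234. (Cross-check: r(A) ≤ ||A||_2 ≈ 7.9408; equality holds whenever A is normal, though it can also hold for some non-normal A.)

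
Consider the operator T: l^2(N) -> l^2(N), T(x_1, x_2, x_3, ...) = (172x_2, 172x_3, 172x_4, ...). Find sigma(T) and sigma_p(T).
sigma(T) = closed disk {z in C : |z| ≤ 172}; sigma_p(T) = open disk {z in C : |z| < 172}

Note T = 172·V where V is the unit left shift (V x)_k = x_{k+1}; so sigma(T) = 172·sigma(V) and ||T|| = 172||V||. ||T x||^2 = 29584sum_{k≥2} |x_k|^2 ≤ 29584||x||^2, with equality on {x : x_1 = 0}, so ||T|| = 172. For any lambda with |lambda| < 172, set r = lambda/172 (|r| < 1); the vector x = (1, r, r^2, ...) is in l^2 and satisfies T x = 172(r, r^2, ...) = lambda x, so lambda is an eigenvalue. On the boundary |lambda| = 172 the geometric series diverges, so no l^2 eigenvector exists, but these lambda lie in the approximate point spectrum. Hence sigma(T) is the closed disk of radius 172 and sigma_p(T) is the open disk.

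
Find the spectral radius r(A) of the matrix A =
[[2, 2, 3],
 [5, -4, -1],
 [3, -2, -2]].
r(A) ≈ 6.9384

The eigenvalues of A are the roots of its characteristic polynomial. With M = A (coefficients from the trace, the sum of principal 2x2 minors, and det A):
  p(λ) = det(λ I - M) = λ^3 + 4λ^2 - 25λ - 32.
No integer candidate from the rational root theorem (±divisors of 32) is a root, so the roots are irrational. The cubic discriminant is Δ = 110644 > 0, so there are three distinct real roots. p(-7) = -4 and p(-6) = 46 have opposite signs, so a root lies in (-7, -6); Newton's method refines it to λ ≈ -6.9384. p(-2) = 26 and p(-1) = -4 have opposite signs, so a root lies in (-2, -1); Newton's method refines it to λ ≈ -1.1328. p(4) = -4 and p(5) = 68 have opposite signs, so a root lies in (4, 5); Newton's method refines it to λ ≈ 4.0712. Check (Vieta): the three roots sum to -4, matching tr M = -4.
Thus the eigenvalues (to 4 decimals) are -6.9384 (modulus 6.9384); -1.1328 (modulus 1.1328); 4.0712 (modulus 4.0712). The spectral radius is the largest modulus: r(A) ≈ 6.9384. (Cross-check: r(A) ≤ ||A||_2 ≈ 7.5938; equality holds whenever A is normal, though it can also hold for some non-normal A.)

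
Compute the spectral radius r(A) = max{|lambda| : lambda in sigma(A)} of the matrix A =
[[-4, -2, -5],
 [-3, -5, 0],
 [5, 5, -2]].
r(A) = sqrt(39) ≈ 6.245

The eigenvalues of A are the roots of its characteristic polynomial. With M = A (coefficients from the trace, the sum of principal 2x2 minors, and det A):
  p(λ) = det(λ I - M) = λ^3 + 11λ^2 + 57λ + 78.
By the rational root theorem any rational root is an integer divisor of 78. Testing λ = -2: p(-2) = -8 + 44 - 114 + 78 = 0, so λ = -2 is a root. Dividing out (λ + 2) leaves p(λ) = (λ + 2)(λ^2 + 9λ + 39). For λ^2 + 9λ + 39 the discriminant is -75. It is negative, so the roots are the complex-conjugate pair λ = -9/2 ± (sqrt(75)/2) i ≈ -4.5 ± 4.3301i. For a conjugate pair the product of the roots equals the constant term, so |λ|^2 = 39 and |λ| = sqrt(39) ≈ 6.245.
Thus the eigenvalues (to 4 decimals) are -4.5 ± 4.3301i (modulus 6.245); -2 (modulus 2). The spectral radius is the largest modulus: r(A) = sqrt(39) ≈ 6.245. (Cross-check: r(A) ≤ ||A||_2 ≈ 10.0357; equality holds whenever A is normal, though it can also hold for some non-normal A.)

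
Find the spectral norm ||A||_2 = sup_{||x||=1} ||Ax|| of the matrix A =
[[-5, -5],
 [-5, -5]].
||A||_2 = 10 (= sqrt(largest eigenvalue of A^T A))

||A||_2 = sigma_max(A) = sqrt(lambda_max(A^T A)). Form the symmetric matrix M = A^T A =
[[50, 50],
 [50, 50]].
Its characteristic polynomial (trace, determinant of M give the coefficients) is
  p(λ) = det(λ I - M) = λ^2 - 100λ.
For λ^2 - 100λ the discriminant is 10000. It is a perfect square (100^2), so the roots are rational: λ = (100 ± 100)/2 = 100, 0.
So the eigenvalues of A^T A are ≈ 0, 100 (all ≥ 0, as they must be for A^T A). The largest is λ_max = 100, hence ||A||_2 = sqrt(λ_max) = 10.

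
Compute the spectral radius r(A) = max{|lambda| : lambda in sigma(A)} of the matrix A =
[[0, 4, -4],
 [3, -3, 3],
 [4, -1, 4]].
r(A) ≈ 3.4575

The eigenvalues of A are the roots of its characteristic polynomial. With M = A (coefficients from the trace, the sum of principal 2x2 minors, and det A):
  p(λ) = det(λ I - M) = λ^3 - λ^2 - 5λ + 36.
No integer candidate from the rational root theorem (±divisors of 36) is a root, so the roots are irrational. The cubic discriminant is Δ = -31083 < 0, so there is one real root and a complex-conjugate pair. p(-4) = -24 and p(-3) = 15 have opposite signs, so a root lies in (-4, -3); Newton's method refines it to λ ≈ -3.4575. Dividing out (λ - (-3.4575)) leaves approximately λ^2 - 4.4575λ + 10.4121. For λ^2 - 4.4575λ + 10.4121 the discriminant is -21.7786. It is negative, so the remaining roots are the complex-conjugate pair λ ≈ 2.2288 ± 2.3334i. Their product equals the constant term, so |λ|^2 ≈ 10.4121 and |λ| ≈ 3.2268.
Thus the eigenvalues (to 4 decimals) are -3.4575 (modulus 3.4575); 2.2288 ± 2.3334i (modulus 3.2268). The spectral radius is the largest modulus: r(A) ≈ 3.4575. (Cross-check: r(A) ≤ ||A||_2 ≈ 8.8341; equality holds whenever A is normal, though it can also hold for some non-normal A.)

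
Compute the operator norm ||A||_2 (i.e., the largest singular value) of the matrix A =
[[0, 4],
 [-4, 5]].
||A||_2 = sqrt((57 + sqrt(2225))/2) ≈ 7.217 (= sqrt(largest eigenvalue of A^T A))

||A||_2 = sigma_max(A) = sqrt(lambda_max(A^T A)). Form the symmetric matrix M = A^T A =
[[16, -20],
 [-20, 41]].
Its characteristic polynomial (trace, determinant of M give the coefficients) is
  p(λ) = det(λ I - M) = λ^2 - 57λ + 256.
For λ^2 - 57λ + 256 the discriminant is 2225. It is nonnegative but not a perfect square, so the roots are real and irrational: λ = (57 ± sqrt(2225))/2 ≈ 52.085, 4.915.
So the eigenvalues of A^T A are ≈ 4.915, 52.085 (all ≥ 0, as they must be for A^T A). The largest is λ_max = (57 + sqrt(2225))/2 ≈ 52.085, hence ||A||_2 = sqrt(λ_max) = sqrt((57 + sqrt(2225))/2) ≈ 7.217.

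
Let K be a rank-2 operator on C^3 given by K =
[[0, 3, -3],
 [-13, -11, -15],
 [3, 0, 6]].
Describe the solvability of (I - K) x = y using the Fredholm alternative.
(I - K) is invertible (det(I - K) = -12 ≠ 0), so for every y in C^3 the equation (I - K) x = y has a unique solution.

K has rank 2 and factors as K = U V^T = u1 v1^T + u2 v2^T with u1 = (-3, -2, 3), v1 = (2, 1, 3), u2 = (2, -3, -1), v2 = (3, 3, 3) (multiplying out reproduces the displayed K). The nonzero eigenvalues of U V^T coincide with those of the 2 x 2 matrix G = V^T U = [[v1·u1, v1·u2], [v2·u1, v2·u2]] = [[1, -2], [-6, -6]], and by the Sylvester determinant identity det(I_3 - U V^T) = det(I_2 - V^T U) = det([[0, 2], [6, 7]]) = (0)(7) - (2)(6) = -12. (Direct check: I - K =
[[1, -3, 3],
 [13, 12, 15],
 [-3, 0, -5]]
has determinant -12.) The finite-dimensional Fredholm alternative says: either (I - K) is invertible, or ker(I - K) ≠ {0} and then range(I - K) = ker((I - K)^*)^⊥, with dim ker(I - K) = dim ker((I - K)^*). Since det(I - K) ≠ 0, 1 is not an eigenvalue of K and ker(I - K) = {0}, so we are in the first case: for every y there is a unique x = (I - K)^(-1) y. (Explicitly, by the Woodbury identity, (I - U V^T)^(-1) = I + U (I_2 - G)^(-1) V^T.)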